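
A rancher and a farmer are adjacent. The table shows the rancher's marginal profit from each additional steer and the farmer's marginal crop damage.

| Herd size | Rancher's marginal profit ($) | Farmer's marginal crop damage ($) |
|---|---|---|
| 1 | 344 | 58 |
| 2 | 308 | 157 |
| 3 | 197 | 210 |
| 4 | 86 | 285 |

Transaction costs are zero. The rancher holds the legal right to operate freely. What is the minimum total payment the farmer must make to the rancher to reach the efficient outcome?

$283

Left alone the rancher would choose level 4 (marginal profit stays positive).
Efficient level: k* = 2 (marginal profit ≥ marginal crop damage through 2).
The farmer must at least cover the rancher's forgone profit from cutting 4→2: 197 + 86 = 283.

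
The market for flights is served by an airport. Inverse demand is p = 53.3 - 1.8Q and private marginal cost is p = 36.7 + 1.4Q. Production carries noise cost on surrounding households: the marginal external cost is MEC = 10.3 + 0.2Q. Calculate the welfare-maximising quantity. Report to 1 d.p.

Q* = 1.9

Social marginal cost = private MC + MEC = 47.0 + 1.6Q.
Set SMC = demand: 47.0 + 1.6Q = 53.3 - 1.8Q → Q* = 1.8529.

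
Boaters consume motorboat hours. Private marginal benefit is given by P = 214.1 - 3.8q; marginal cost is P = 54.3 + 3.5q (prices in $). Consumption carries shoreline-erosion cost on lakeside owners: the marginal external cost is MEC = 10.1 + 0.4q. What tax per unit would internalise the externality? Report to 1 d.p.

tax = $17.9 per unit

Social marginal benefit = demand − MEC = 204.0 - 4.2q.
Set SMB = MC: 204.0 - 4.2q = 54.3 + 3.5q → q* = 19.4416.
The Pigouvian tax equals MEC at q*: 10.1 + 0.4×19.4416 = 17.8766.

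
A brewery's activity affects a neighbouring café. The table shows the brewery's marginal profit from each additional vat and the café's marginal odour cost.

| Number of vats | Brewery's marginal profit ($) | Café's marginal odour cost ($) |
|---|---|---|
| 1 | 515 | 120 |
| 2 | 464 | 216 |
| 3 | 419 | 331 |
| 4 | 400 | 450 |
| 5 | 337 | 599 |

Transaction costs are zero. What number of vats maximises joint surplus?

Bargaining reaches the level where marginal profit last exceeds marginal odour cost.
That holds through level 3 (419 ≥ 331) but not at 4 (400 < 450).

3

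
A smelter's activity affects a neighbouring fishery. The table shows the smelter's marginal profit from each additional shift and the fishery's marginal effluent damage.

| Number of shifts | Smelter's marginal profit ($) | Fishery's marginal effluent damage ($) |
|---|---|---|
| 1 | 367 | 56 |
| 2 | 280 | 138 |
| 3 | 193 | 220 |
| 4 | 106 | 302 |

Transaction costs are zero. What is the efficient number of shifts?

2

Bargaining reaches the level where marginal profit last exceeds marginal effluent damage.
That holds through level 2 (280 ≥ 138) but not at 3 (193 < 220).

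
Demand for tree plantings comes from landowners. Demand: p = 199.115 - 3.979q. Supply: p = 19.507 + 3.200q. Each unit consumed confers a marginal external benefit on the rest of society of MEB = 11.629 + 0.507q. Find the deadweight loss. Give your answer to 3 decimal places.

DWL = 44.300

Market equilibrium (private): 19.507 + 3.200q = 199.115 - 3.979q → q_m = 25.0185.
Social marginal benefit = demand + MEB = 210.744 - 3.472q.
Set SMB = MC: 210.744 - 3.472q = 19.507 + 3.200q → q* = 28.6626.
The loss is the area between SMB and MC from q* to q_m; with linear curves that's a triangle of height MEB(q_m).
DWL = ½ × 3.6441 × 24.3134 = 44.3002.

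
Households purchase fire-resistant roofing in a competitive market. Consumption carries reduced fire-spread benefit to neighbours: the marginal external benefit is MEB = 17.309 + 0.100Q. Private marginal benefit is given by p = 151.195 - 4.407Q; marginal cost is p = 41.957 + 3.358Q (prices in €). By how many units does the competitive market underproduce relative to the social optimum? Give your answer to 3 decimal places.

2.442 units

Market equilibrium (private): 41.957 + 3.358Q = 151.195 - 4.407Q → Q_m = 14.0680.
Social marginal benefit = demand + MEB = 168.504 - 4.307Q.
Set SMB = MC: 168.504 - 4.307Q = 41.957 + 3.358Q → Q* = 16.5097.
Gap = |14.0680 − 16.5097| = 2.4417.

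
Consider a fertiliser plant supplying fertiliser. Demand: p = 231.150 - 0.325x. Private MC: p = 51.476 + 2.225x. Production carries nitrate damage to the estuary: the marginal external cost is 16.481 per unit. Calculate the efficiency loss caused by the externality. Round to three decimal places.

Market equilibrium (private): 51.476 + 2.225x = 231.150 - 0.325x → x_m = 70.4604.
Social marginal cost = private MC + MEC = 67.957 + 2.225x.
Set SMC = demand: 67.957 + 2.225x = 231.150 - 0.325x → x* = 63.9973.
Between x* and x_m the wedge SMC − demand runs linearly from 0 to MEC(x_m), so the loss is a triangle.
DWL = ½ × 6.4631 × 16.4810 = 53.2592.

DWL = 53.259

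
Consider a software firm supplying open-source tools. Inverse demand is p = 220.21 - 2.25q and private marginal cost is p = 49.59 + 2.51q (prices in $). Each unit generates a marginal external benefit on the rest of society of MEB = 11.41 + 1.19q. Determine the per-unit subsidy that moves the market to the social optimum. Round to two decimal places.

Social marginal cost = private MC − MEB = 38.18 + 1.32q.
Set SMC = demand: 38.18 + 1.32q = 220.21 - 2.25q → q* = 50.9888.
The Pigouvian subsidy equals MEB at q*: 11.41 + 1.19×50.9888 = 72.0867.

subsidy = $72.09 per unit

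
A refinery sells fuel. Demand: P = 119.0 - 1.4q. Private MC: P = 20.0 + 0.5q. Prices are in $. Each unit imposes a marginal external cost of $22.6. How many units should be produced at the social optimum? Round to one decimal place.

Social marginal cost = private MC + MEC = 42.6 + 0.5q.
Set SMC = demand: 42.6 + 0.5q = 119.0 - 1.4q → q* = 40.2105.

q* = 40.2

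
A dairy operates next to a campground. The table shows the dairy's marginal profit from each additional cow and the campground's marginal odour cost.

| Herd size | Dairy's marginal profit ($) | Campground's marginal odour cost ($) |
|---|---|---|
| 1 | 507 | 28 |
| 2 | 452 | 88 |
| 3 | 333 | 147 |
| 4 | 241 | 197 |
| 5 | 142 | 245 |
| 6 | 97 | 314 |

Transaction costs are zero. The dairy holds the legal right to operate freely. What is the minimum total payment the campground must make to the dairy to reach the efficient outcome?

Left alone the dairy would choose level 6 (marginal profit stays positive).
Efficient level: k* = 4 (marginal profit ≥ marginal odour cost through 4).
The campground must at least cover the dairy's forgone profit from cutting 6→4: 142 + 97 = 239.

$239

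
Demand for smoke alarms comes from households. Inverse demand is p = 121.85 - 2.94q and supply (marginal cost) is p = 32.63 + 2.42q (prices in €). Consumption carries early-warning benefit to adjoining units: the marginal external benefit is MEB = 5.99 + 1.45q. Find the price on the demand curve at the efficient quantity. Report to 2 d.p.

Social marginal benefit = demand + MEB = 127.84 - 1.49q.
Set SMB = MC: 127.84 - 1.49q = 32.63 + 2.42q → q* = 24.3504.
Consumer price on the demand curve at q*: 121.85 − 2.94×24.3504 = 50.2598.

P = €50.26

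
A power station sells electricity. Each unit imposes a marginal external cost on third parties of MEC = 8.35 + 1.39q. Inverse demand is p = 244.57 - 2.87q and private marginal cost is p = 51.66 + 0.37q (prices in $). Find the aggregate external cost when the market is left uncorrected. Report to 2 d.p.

Market equilibrium (private): 51.66 + 0.37q = 244.57 - 2.87q → q_m = 59.5401.
Total external cost = ∫₀^{q_m} (8.35 + 1.39q) dq = 8.35×59.5401 + ½×1.39×59.5401² = 2960.9512.

$2960.95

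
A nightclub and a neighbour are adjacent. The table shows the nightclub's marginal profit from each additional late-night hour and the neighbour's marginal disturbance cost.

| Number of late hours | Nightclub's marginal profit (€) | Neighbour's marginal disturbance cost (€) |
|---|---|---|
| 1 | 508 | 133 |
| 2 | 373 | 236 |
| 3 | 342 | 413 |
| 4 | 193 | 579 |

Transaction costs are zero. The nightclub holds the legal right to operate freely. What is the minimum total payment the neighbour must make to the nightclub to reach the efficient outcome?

€535

Left alone the nightclub would choose level 4 (marginal profit stays positive).
Efficient level: k* = 2 (marginal profit ≥ marginal disturbance cost through 2).
The neighbour must at least cover the nightclub's forgone profit from cutting 4→2: 342 + 193 = 535.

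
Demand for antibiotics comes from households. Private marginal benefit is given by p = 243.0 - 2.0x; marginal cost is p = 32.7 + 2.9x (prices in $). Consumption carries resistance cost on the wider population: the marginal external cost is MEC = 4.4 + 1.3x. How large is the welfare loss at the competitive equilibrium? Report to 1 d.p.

Market equilibrium (private): 32.7 + 2.9x = 243.0 - 2.0x → x_m = 42.9184.
Social marginal benefit = demand − MEC = 238.6 - 3.3x.
Set SMB = MC: 238.6 - 3.3x = 32.7 + 2.9x → x* = 33.2097.
Height of the DWL triangle at x_m is MC(x_m) − SMB(x_m) = MEC(x_m) = 60.1939.
DWL = ½ × 9.7087 × 60.1939 = 292.2023.

DWL = $292.2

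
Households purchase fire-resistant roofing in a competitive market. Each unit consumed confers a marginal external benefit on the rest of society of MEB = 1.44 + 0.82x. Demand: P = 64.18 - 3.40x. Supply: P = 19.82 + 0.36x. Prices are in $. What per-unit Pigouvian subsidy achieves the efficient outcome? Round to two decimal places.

Social marginal benefit = demand + MEB = 65.62 - 2.58x.
Set SMB = MC: 65.62 - 2.58x = 19.82 + 0.36x → x* = 15.5782.
The Pigouvian subsidy equals MEB at x*: 1.44 + 0.82×15.5782 = 14.2141.

subsidy = $14.21 per unit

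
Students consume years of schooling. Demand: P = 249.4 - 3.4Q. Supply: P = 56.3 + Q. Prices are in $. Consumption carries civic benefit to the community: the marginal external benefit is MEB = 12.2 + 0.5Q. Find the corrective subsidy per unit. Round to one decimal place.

Social marginal benefit = demand + MEB = 261.6 - 2.9Q.
Set SMB = MC: 261.6 - 2.9Q = 56.3 + Q → Q* = 52.6410.
The Pigouvian subsidy equals MEB at Q*: 12.2 + 0.5×52.6410 = 38.5205.

subsidy = $38.5 per unit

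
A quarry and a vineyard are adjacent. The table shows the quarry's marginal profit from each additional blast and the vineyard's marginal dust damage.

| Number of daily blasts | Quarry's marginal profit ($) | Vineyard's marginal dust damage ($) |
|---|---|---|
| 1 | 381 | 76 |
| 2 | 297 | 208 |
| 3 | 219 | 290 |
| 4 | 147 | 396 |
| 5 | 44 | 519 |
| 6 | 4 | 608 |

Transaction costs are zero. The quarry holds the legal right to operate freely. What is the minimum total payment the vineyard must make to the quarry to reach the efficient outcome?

Left alone the quarry would choose level 6 (marginal profit stays positive).
Efficient level: k* = 2 (marginal profit ≥ marginal dust damage through 2).
The vineyard must at least cover the quarry's forgone profit from cutting 6→2: 219 + 147 + 44 + 4 = 414.

$414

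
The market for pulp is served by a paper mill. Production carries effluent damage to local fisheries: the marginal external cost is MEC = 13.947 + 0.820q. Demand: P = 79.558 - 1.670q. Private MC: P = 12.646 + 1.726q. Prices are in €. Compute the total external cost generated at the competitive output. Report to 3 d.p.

Market equilibrium (private): 12.646 + 1.726q = 79.558 - 1.670q → q_m = 19.7032.
Total external cost = ∫₀^{q_m} (13.947 + 0.820q) dq = 13.947×19.7032 + ½×0.820×19.7032² = 433.9691.

€433.969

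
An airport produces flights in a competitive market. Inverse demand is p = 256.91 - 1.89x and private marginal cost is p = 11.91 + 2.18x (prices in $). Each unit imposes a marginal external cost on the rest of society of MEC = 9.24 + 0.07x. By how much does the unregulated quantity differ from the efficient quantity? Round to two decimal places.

3.25 units

Market equilibrium (private): 11.91 + 2.18x = 256.91 - 1.89x → x_m = 60.1966.
Social marginal cost = private MC + MEC = 21.15 + 2.25x.
Set SMC = demand: 21.15 + 2.25x = 256.91 - 1.89x → x* = 56.9469.
Gap = |60.1966 − 56.9469| = 3.2497.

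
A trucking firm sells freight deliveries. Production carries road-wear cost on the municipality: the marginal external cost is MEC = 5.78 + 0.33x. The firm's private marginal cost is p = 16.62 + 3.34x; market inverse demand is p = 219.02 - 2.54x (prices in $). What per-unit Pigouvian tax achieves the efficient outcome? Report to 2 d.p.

tax = $16.23 per unit

Social marginal cost = private MC + MEC = 22.40 + 3.67x.
Set SMC = demand: 22.40 + 3.67x = 219.02 - 2.54x → x* = 31.6618.
The Pigouvian tax equals MEC at x*: 5.78 + 0.33×31.6618 = 16.2284.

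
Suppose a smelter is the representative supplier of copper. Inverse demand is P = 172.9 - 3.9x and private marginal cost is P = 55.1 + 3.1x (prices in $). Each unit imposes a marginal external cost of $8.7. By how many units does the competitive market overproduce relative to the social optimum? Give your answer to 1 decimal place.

1.2 units

Market equilibrium (private): 55.1 + 3.1x = 172.9 - 3.9x → x_m = 16.8286.
Social marginal cost = private MC + MEC = 63.8 + 3.1x.
Set SMC = demand: 63.8 + 3.1x = 172.9 - 3.9x → x* = 15.5857.
Gap = |16.8286 − 15.5857| = 1.2429.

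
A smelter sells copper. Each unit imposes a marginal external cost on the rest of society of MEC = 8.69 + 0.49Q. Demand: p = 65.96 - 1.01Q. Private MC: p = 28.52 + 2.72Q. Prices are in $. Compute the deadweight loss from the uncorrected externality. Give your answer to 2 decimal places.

DWL = $21.94

Market equilibrium (private): 28.52 + 2.72Q = 65.96 - 1.01Q → Q_m = 10.0375.
Social marginal cost = private MC + MEC = 37.21 + 3.21Q.
Set SMC = demand: 37.21 + 3.21Q = 65.96 - 1.01Q → Q* = 6.8128.
Height of the DWL triangle at Q_m is SMC(Q_m) − demand(Q_m) = MEC(Q_m) = 13.6084.
DWL = ½ × 3.2247 × 13.6084 = 21.9415.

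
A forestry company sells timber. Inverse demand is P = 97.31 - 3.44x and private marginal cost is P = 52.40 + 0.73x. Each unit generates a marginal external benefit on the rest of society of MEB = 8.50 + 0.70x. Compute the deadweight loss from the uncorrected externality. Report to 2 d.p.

DWL = 37.07

Market equilibrium (private): 52.40 + 0.73x = 97.31 - 3.44x → x_m = 10.7698.
Social marginal cost = private MC − MEB = 43.90 + 0.03x.
Set SMC = demand: 43.90 + 0.03x = 97.31 - 3.44x → x* = 15.3919.
The loss is the area between SMC and demand from x* to x_m; with linear curves that's a triangle of height MEB(x_m).
DWL = ½ × 4.6221 × 16.0388 = 37.0665.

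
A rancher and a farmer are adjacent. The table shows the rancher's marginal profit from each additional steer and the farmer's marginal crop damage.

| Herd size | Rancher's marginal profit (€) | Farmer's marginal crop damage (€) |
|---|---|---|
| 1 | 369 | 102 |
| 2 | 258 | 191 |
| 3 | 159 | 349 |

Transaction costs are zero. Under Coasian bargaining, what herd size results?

Bargaining reaches the level where marginal profit last exceeds marginal crop damage.
That holds through level 2 (258 ≥ 191) but not at 3 (159 < 349).

2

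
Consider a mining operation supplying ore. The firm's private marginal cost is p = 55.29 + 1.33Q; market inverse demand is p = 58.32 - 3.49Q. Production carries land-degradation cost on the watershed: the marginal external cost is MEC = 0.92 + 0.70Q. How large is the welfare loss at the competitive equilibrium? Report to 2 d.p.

Market equilibrium (private): 55.29 + 1.33Q = 58.32 - 3.49Q → Q_m = 0.6286.
Social marginal cost = private MC + MEC = 56.21 + 2.03Q.
Set SMC = demand: 56.21 + 2.03Q = 58.32 - 3.49Q → Q* = 0.3822.
The welfare-loss triangle has base |Q_m − Q*| and height MEC(Q_m) (the vertical gap between SMC and demand is zero at Q* and MEC at Q_m).
DWL = ½ × 0.2464 × 1.3600 = 0.1676.

DWL = 0.17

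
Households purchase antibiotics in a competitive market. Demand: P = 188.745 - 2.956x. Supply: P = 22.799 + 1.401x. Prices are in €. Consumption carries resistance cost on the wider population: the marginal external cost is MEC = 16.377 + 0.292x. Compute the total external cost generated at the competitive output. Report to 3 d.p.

Market equilibrium (private): 22.799 + 1.401x = 188.745 - 2.956x → x_m = 38.0872.
Total external cost = ∫₀^{x_m} (16.377 + 0.292x) dx = 16.377×38.0872 + ½×0.292×38.0872² = 835.5468.

€835.547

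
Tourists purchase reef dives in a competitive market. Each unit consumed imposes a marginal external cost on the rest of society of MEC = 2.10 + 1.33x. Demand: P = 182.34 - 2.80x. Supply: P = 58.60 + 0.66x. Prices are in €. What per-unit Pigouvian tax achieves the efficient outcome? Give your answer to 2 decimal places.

tax = €35.87 per unit

Social marginal benefit = demand − MEC = 180.24 - 4.13x.
Set SMB = MC: 180.24 - 4.13x = 58.60 + 0.66x → x* = 25.3946.
The Pigouvian tax equals MEC at x*: 2.10 + 1.33×25.3946 = 35.8748.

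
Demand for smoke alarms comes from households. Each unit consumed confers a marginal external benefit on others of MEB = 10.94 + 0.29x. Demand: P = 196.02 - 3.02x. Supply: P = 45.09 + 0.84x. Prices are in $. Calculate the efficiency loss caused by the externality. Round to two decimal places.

DWL = $69.52

Market equilibrium (private): 45.09 + 0.84x = 196.02 - 3.02x → x_m = 39.1010.
Social marginal benefit = demand + MEB = 206.96 - 2.73x.
Set SMB = MC: 206.96 - 2.73x = 45.09 + 0.84x → x* = 45.3417.
The welfare-loss triangle has base |x_m − x*| and height MEB(x_m) (the vertical gap between SMB and MC is zero at x* and MEB at x_m).
DWL = ½ × 6.2407 × 22.2793 = 69.5192.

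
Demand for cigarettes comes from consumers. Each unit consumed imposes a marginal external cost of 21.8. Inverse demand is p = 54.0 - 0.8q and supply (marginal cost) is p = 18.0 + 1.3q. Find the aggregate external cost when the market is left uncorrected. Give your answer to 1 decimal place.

Market equilibrium (private): 18.0 + 1.3q = 54.0 - 0.8q → q_m = 17.1429.
Total external cost = MEC × q_m = 21.8 × 17.1429 = 373.7152.

373.7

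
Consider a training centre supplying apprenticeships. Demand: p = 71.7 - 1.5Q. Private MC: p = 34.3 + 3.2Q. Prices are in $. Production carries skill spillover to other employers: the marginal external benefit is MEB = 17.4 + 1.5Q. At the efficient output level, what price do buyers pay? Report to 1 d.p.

Social marginal cost = private MC − MEB = 16.9 + 1.7Q.
Set SMC = demand: 16.9 + 1.7Q = 71.7 - 1.5Q → Q* = 17.1250.
Consumer price on the demand curve at Q*: 71.7 − 1.5×17.1250 = 46.0125.

P = $46.0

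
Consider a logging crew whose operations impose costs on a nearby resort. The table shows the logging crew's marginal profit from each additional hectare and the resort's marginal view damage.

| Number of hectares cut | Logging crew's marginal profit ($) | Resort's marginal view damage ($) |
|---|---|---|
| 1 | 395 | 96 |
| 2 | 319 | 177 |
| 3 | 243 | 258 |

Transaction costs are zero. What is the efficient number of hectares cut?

Bargaining reaches the level where marginal profit last exceeds marginal view damage.
That holds through level 2 (319 ≥ 177) but not at 3 (243 < 258).

2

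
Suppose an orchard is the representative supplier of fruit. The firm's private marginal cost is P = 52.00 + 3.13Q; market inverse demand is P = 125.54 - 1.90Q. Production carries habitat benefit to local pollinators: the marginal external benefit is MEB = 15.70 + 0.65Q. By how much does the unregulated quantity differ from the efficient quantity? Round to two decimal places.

Market equilibrium (private): 52.00 + 3.13Q = 125.54 - 1.90Q → Q_m = 14.6203.
Social marginal cost = private MC − MEB = 36.30 + 2.48Q.
Set SMC = demand: 36.30 + 2.48Q = 125.54 - 1.90Q → Q* = 20.3744.
Gap = |14.6203 − 20.3744| = 5.7541.

5.75 units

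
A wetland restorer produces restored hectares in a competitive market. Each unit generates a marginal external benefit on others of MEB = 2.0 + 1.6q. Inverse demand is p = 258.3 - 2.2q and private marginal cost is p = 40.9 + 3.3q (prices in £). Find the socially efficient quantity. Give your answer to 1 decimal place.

q* = 56.3

Social marginal cost = private MC − MEB = 38.9 + 1.7q.
Set SMC = demand: 38.9 + 1.7q = 258.3 - 2.2q → q* = 56.2564.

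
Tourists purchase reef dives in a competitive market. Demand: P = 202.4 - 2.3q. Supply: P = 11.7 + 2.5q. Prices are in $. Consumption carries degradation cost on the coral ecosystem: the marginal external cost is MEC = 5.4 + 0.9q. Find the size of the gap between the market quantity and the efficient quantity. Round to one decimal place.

Market equilibrium (private): 11.7 + 2.5q = 202.4 - 2.3q → q_m = 39.7292.
Social marginal benefit = demand − MEC = 197.0 - 3.2q.
Set SMB = MC: 197.0 - 3.2q = 11.7 + 2.5q → q* = 32.5088.
Gap = |39.7292 − 32.5088| = 7.2204.

7.2 units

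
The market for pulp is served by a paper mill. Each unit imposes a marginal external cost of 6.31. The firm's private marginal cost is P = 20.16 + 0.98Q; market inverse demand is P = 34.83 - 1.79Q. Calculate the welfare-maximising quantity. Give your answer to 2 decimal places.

Q* = 3.02

Social marginal cost = private MC + MEC = 26.47 + 0.98Q.
Set SMC = demand: 26.47 + 0.98Q = 34.83 - 1.79Q → Q* = 3.0181.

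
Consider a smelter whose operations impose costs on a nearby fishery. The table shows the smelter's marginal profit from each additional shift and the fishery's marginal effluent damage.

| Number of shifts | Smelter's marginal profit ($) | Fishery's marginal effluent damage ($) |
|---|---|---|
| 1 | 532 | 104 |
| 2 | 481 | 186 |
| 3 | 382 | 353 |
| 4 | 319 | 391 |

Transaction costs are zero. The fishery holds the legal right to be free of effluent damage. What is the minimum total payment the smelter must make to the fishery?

$643

Efficient level: marginal profit ≥ marginal effluent damage through level 3, so k* = 3.
With the fishery holding the right, the smelter must at least compensate total damage at k*: 104 + 186 + 353 = 643.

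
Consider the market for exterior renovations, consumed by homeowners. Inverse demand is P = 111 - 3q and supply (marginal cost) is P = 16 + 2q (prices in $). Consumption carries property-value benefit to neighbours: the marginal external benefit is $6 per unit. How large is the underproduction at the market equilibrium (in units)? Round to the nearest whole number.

Market equilibrium (private): 16 + 2q = 111 - 3q → q_m = 19.0000.
Social marginal benefit = demand + MEB = 117 - 3q.
Set SMB = MC: 117 - 3q = 16 + 2q → q* = 20.2000.
Gap = |19.0000 − 20.2000| = 1.2000.

1 units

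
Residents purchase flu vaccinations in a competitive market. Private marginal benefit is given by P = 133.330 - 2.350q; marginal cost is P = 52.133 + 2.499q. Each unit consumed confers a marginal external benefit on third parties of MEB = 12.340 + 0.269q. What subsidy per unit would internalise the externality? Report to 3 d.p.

Social marginal benefit = demand + MEB = 145.670 - 2.081q.
Set SMB = MC: 145.670 - 2.081q = 52.133 + 2.499q → q* = 20.4229.
The Pigouvian subsidy equals MEB at q*: 12.340 + 0.269×20.4229 = 17.8338.

subsidy = 17.834 per unit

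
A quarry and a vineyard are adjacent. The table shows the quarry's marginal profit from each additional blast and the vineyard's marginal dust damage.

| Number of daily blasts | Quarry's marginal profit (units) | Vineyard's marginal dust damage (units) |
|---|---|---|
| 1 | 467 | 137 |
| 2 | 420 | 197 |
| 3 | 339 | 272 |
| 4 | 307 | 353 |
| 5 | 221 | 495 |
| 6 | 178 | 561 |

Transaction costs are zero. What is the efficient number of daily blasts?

3

Bargaining reaches the level where marginal profit last exceeds marginal dust damage.
That holds through level 3 (339 ≥ 272) but not at 4 (307 < 353).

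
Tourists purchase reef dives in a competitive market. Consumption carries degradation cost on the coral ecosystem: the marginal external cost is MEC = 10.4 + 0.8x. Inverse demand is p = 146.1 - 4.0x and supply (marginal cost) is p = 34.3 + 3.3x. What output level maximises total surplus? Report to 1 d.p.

x* = 12.5

Social marginal benefit = demand − MEC = 135.7 - 4.8x.
Set SMB = MC: 135.7 - 4.8x = 34.3 + 3.3x → x* = 12.5185.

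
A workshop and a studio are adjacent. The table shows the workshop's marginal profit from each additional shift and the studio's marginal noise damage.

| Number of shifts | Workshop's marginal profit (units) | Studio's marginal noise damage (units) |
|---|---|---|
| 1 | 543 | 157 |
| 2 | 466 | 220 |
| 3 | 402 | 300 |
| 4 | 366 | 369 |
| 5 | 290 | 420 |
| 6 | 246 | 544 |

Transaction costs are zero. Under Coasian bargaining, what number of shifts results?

3

Bargaining reaches the level where marginal profit last exceeds marginal noise damage.
That holds through level 3 (402 ≥ 300) but not at 4 (366 < 369).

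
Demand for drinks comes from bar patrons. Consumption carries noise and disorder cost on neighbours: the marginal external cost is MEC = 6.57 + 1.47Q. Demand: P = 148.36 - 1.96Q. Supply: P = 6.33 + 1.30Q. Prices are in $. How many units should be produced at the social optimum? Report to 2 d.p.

Q* = 28.64

Social marginal benefit = demand − MEC = 141.79 - 3.43Q.
Set SMB = MC: 141.79 - 3.43Q = 6.33 + 1.30Q → Q* = 28.6385.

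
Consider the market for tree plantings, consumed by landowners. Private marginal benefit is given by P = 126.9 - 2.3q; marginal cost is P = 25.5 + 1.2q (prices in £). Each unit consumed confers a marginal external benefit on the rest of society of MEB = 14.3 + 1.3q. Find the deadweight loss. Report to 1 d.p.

Market equilibrium (private): 25.5 + 1.2q = 126.9 - 2.3q → q_m = 28.9714.
Social marginal benefit = demand + MEB = 141.2 - q.
Set SMB = MC: 141.2 - q = 25.5 + 1.2q → q* = 52.5909.
Between q* and q_m the wedge SMB − MC runs linearly from 0 to MEB(q_m), so the loss is a triangle.
DWL = ½ × 23.6195 × 51.9629 = 613.6689.

DWL = £613.7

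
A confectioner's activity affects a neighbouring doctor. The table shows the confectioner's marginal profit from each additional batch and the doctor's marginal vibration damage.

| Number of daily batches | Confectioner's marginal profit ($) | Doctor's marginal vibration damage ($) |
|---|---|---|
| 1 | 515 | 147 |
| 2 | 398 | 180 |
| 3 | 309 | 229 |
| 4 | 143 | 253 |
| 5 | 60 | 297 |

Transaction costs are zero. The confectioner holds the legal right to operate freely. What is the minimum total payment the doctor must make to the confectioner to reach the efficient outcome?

$203

Left alone the confectioner would choose level 5 (marginal profit stays positive).
Efficient level: k* = 3 (marginal profit ≥ marginal vibration damage through 3).
The doctor must at least cover the confectioner's forgone profit from cutting 5→3: 143 + 60 = 203.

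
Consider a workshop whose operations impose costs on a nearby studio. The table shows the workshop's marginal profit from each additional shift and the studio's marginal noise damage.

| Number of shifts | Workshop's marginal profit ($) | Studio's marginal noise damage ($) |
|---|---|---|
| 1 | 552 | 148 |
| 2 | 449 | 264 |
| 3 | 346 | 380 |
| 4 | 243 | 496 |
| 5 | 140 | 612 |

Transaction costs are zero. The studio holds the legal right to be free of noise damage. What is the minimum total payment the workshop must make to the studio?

$412

Efficient level: marginal profit ≥ marginal noise damage through level 2, so k* = 2.
With the studio holding the right, the workshop must at least compensate total damage at k*: 148 + 264 = 412.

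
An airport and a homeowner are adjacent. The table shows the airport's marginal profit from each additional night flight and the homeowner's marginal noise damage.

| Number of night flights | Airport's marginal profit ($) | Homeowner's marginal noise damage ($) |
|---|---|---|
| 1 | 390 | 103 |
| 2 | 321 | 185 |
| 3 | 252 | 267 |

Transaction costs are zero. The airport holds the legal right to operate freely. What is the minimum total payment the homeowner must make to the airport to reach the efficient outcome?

$252

Left alone the airport would choose level 3 (marginal profit stays positive).
Efficient level: k* = 2 (marginal profit ≥ marginal noise damage through 2).
The homeowner must at least cover the airport's forgone profit from cutting 3→2: 252 = 252.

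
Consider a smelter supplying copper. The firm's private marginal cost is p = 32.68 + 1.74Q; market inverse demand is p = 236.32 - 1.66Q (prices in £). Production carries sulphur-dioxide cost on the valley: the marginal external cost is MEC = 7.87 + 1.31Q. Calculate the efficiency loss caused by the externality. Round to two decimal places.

DWL = £791.20

Market equilibrium (private): 32.68 + 1.74Q = 236.32 - 1.66Q → Q_m = 59.8941.
Social marginal cost = private MC + MEC = 40.55 + 3.05Q.
Set SMC = demand: 40.55 + 3.05Q = 236.32 - 1.66Q → Q* = 41.5648.
The loss is the area between SMC and demand from Q* to Q_m; with linear curves that's a triangle of height MEC(Q_m).
DWL = ½ × 18.3293 × 86.3313 = 791.1961.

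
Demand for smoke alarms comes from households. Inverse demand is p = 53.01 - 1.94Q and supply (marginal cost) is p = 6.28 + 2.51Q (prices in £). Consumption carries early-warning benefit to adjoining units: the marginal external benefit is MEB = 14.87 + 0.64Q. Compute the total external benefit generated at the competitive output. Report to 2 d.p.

Market equilibrium (private): 6.28 + 2.51Q = 53.01 - 1.94Q → Q_m = 10.5011.
Total external benefit = ∫₀^{Q_m} (14.87 + 0.64Q) dQ = 14.87×10.5011 + ½×0.64×10.5011² = 191.4387.

£191.44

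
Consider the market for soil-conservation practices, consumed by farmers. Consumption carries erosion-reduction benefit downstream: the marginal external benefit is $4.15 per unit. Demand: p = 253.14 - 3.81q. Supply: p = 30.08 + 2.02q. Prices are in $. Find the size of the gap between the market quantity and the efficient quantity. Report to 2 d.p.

Market equilibrium (private): 30.08 + 2.02q = 253.14 - 3.81q → q_m = 38.2607.
Social marginal benefit = demand + MEB = 257.29 - 3.81q.
Set SMB = MC: 257.29 - 3.81q = 30.08 + 2.02q → q* = 38.9726.
Gap = |38.2607 − 38.9726| = 0.7119.

0.71 units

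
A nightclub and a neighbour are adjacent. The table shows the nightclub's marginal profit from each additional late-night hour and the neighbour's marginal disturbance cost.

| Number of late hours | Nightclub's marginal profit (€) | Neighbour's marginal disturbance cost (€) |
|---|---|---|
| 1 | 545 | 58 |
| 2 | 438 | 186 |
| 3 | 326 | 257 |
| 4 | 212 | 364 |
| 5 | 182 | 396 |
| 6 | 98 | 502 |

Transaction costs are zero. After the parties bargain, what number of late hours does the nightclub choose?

Bargaining reaches the level where marginal profit last exceeds marginal disturbance cost.
That holds through level 3 (326 ≥ 257) but not at 4 (212 < 364).

3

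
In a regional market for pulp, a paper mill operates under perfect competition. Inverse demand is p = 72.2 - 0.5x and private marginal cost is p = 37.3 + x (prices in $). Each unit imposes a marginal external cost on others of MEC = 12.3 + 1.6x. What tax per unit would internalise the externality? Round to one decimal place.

Social marginal cost = private MC + MEC = 49.6 + 2.6x.
Set SMC = demand: 49.6 + 2.6x = 72.2 - 0.5x → x* = 7.2903.
The Pigouvian tax equals MEC at x*: 12.3 + 1.6×7.2903 = 23.9645.

tax = $24.0 per unit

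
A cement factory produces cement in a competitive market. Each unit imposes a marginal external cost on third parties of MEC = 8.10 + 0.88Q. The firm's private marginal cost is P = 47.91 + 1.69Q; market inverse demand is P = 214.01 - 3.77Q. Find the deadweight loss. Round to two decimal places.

DWL = 95.90

Market equilibrium (private): 47.91 + 1.69Q = 214.01 - 3.77Q → Q_m = 30.4212.
Social marginal cost = private MC + MEC = 56.01 + 2.57Q.
Set SMC = demand: 56.01 + 2.57Q = 214.01 - 3.77Q → Q* = 24.9211.
The loss is the area between SMC and demand from Q* to Q_m; with linear curves that's a triangle of height MEC(Q_m).
DWL = ½ × 5.5001 × 34.8707 = 95.8962.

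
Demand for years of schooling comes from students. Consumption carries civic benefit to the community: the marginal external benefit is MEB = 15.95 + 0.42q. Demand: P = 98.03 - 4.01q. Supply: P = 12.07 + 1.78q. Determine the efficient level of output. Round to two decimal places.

q* = 18.98

Social marginal benefit = demand + MEB = 113.98 - 3.59q.
Set SMB = MC: 113.98 - 3.59q = 12.07 + 1.78q → q* = 18.9777.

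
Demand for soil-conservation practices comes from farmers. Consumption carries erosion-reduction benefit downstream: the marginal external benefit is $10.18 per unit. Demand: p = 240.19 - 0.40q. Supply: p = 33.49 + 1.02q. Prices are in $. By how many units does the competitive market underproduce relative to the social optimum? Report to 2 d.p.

7.17 units

Market equilibrium (private): 33.49 + 1.02q = 240.19 - 0.40q → q_m = 145.5634.
Social marginal benefit = demand + MEB = 250.37 - 0.40q.
Set SMB = MC: 250.37 - 0.40q = 33.49 + 1.02q → q* = 152.7324.
Gap = |145.5634 − 152.7324| = 7.1690.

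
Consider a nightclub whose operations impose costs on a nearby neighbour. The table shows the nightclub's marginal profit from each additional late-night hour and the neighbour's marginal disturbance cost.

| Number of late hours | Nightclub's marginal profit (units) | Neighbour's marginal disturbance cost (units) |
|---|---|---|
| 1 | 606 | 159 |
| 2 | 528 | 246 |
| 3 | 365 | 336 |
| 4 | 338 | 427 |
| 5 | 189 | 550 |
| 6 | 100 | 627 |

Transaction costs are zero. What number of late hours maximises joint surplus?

3

Bargaining reaches the level where marginal profit last exceeds marginal disturbance cost.
That holds through level 3 (365 ≥ 336) but not at 4 (338 < 427).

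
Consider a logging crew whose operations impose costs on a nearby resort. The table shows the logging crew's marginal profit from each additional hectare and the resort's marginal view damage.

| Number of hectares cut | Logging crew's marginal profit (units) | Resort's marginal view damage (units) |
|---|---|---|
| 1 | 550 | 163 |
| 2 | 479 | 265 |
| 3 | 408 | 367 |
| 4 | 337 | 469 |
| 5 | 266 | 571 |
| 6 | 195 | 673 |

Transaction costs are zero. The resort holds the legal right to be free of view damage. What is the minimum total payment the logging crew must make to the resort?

Efficient level: marginal profit ≥ marginal view damage through level 3, so k* = 3.
With the resort holding the right, the logging crew must at least compensate total damage at k*: 163 + 265 + 367 = 795.

795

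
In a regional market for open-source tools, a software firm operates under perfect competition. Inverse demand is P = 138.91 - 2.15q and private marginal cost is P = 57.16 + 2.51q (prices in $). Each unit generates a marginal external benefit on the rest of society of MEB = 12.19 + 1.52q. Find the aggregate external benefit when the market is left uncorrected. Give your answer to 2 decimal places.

$447.74

Market equilibrium (private): 57.16 + 2.51q = 138.91 - 2.15q → q_m = 17.5429.
Total external benefit = ∫₀^{q_m} (12.19 + 1.52q) dq = 12.19×17.5429 + ½×1.52×17.5429² = 447.7405.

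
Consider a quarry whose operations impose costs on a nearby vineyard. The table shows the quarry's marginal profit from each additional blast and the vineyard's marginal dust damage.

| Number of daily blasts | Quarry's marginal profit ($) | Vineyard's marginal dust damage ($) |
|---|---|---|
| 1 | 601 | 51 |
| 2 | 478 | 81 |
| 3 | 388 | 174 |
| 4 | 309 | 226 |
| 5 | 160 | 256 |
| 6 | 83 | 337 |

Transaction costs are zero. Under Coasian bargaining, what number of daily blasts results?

Bargaining reaches the level where marginal profit last exceeds marginal dust damage.
That holds through level 4 (309 ≥ 226) but not at 5 (160 < 256).

4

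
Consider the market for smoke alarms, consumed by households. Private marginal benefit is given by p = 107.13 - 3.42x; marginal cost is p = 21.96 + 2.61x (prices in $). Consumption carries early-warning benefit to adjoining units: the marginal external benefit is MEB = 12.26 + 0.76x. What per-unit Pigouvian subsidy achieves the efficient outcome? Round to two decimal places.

subsidy = $26.31 per unit

Social marginal benefit = demand + MEB = 119.39 - 2.66x.
Set SMB = MC: 119.39 - 2.66x = 21.96 + 2.61x → x* = 18.4877.
The Pigouvian subsidy equals MEB at x*: 12.26 + 0.76×18.4877 = 26.3107.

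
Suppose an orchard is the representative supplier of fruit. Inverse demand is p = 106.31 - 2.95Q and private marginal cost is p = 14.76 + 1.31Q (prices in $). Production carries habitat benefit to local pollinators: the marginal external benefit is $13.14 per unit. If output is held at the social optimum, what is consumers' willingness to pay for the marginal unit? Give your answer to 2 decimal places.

Social marginal cost = private MC − MEB = 1.62 + 1.31Q.
Set SMC = demand: 1.62 + 1.31Q = 106.31 - 2.95Q → Q* = 24.5751.
Consumer price on the demand curve at Q*: 106.31 − 2.95×24.5751 = 33.8135.

P = $33.81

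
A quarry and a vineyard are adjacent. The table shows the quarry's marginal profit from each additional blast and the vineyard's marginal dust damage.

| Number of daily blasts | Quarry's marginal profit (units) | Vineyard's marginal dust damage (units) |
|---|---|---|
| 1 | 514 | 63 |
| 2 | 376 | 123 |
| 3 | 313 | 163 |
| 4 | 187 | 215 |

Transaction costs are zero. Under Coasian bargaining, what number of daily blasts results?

Bargaining reaches the level where marginal profit last exceeds marginal dust damage.
That holds through level 3 (313 ≥ 163) but not at 4 (187 < 215).

3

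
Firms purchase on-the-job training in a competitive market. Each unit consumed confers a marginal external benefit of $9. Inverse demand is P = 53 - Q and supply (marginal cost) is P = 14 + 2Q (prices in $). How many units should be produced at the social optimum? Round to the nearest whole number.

Q* = 16

Social marginal benefit = demand + MEB = 62 - Q.
Set SMB = MC: 62 - Q = 14 + 2Q → Q* = 16.0000.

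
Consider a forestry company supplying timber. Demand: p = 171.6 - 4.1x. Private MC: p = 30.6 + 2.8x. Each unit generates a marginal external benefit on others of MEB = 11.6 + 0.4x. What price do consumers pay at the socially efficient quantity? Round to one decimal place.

Social marginal cost = private MC − MEB = 19.0 + 2.4x.
Set SMC = demand: 19.0 + 2.4x = 171.6 - 4.1x → x* = 23.4769.
Consumer price on the demand curve at x*: 171.6 − 4.1×23.4769 = 75.3447.

P = 75.3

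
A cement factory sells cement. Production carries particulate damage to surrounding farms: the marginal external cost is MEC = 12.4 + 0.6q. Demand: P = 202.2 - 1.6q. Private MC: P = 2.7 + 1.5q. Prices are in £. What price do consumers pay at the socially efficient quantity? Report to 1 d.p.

Social marginal cost = private MC + MEC = 15.1 + 2.1q.
Set SMC = demand: 15.1 + 2.1q = 202.2 - 1.6q → q* = 50.5676.
Consumer price on the demand curve at q*: 202.2 − 1.6×50.5676 = 121.2918.

P = £121.3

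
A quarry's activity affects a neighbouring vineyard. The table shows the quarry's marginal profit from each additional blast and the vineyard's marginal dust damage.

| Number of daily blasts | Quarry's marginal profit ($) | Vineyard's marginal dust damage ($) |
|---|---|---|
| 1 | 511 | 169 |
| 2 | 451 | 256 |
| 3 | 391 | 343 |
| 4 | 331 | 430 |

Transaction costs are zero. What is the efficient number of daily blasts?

Bargaining reaches the level where marginal profit last exceeds marginal dust damage.
That holds through level 3 (391 ≥ 343) but not at 4 (331 < 430).

3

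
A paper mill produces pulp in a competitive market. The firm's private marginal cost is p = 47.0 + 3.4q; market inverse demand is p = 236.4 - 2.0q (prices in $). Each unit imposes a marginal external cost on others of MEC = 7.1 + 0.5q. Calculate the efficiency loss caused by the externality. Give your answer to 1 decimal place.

DWL = $51.4

Market equilibrium (private): 47.0 + 3.4q = 236.4 - 2.0q → q_m = 35.0741.
Social marginal cost = private MC + MEC = 54.1 + 3.9q.
Set SMC = demand: 54.1 + 3.9q = 236.4 - 2.0q → q* = 30.8983.
Between q* and q_m the wedge SMC − demand runs linearly from 0 to MEC(q_m), so the loss is a triangle.
DWL = ½ × 4.1758 × 24.6370 = 51.4396.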